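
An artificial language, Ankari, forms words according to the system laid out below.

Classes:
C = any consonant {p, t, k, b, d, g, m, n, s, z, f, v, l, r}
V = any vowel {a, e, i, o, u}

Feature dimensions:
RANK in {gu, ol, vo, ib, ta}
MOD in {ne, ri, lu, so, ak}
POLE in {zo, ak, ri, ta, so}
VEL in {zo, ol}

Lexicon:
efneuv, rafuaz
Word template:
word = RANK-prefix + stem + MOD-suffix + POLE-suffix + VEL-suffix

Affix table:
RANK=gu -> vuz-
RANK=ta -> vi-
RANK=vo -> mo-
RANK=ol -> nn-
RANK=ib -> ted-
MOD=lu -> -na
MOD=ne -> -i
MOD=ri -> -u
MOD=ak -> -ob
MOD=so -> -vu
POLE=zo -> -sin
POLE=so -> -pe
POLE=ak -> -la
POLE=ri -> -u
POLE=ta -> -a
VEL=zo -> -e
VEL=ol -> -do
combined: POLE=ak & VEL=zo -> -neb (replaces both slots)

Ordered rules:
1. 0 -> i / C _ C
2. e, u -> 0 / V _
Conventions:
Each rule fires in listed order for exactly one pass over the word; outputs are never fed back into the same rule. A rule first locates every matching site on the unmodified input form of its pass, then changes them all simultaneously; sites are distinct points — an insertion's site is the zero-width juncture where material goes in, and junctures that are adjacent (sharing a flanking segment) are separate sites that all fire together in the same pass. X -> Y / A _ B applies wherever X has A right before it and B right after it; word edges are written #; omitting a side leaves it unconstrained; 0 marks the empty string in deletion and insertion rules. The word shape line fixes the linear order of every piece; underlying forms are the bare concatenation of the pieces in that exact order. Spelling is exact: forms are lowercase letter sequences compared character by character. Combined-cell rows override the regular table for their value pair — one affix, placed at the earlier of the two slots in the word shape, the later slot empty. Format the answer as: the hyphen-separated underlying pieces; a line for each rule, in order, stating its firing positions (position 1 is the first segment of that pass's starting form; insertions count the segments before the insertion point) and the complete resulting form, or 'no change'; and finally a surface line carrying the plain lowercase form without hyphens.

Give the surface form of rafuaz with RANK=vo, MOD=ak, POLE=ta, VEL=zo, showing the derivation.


underlying: mo-rafuaz-ob-a-e
1. 0 -> i / C _ C: no change
2. e, u -> 0 / V _: fires at position(s) 12: morafuazoba
surface: morafuazoba


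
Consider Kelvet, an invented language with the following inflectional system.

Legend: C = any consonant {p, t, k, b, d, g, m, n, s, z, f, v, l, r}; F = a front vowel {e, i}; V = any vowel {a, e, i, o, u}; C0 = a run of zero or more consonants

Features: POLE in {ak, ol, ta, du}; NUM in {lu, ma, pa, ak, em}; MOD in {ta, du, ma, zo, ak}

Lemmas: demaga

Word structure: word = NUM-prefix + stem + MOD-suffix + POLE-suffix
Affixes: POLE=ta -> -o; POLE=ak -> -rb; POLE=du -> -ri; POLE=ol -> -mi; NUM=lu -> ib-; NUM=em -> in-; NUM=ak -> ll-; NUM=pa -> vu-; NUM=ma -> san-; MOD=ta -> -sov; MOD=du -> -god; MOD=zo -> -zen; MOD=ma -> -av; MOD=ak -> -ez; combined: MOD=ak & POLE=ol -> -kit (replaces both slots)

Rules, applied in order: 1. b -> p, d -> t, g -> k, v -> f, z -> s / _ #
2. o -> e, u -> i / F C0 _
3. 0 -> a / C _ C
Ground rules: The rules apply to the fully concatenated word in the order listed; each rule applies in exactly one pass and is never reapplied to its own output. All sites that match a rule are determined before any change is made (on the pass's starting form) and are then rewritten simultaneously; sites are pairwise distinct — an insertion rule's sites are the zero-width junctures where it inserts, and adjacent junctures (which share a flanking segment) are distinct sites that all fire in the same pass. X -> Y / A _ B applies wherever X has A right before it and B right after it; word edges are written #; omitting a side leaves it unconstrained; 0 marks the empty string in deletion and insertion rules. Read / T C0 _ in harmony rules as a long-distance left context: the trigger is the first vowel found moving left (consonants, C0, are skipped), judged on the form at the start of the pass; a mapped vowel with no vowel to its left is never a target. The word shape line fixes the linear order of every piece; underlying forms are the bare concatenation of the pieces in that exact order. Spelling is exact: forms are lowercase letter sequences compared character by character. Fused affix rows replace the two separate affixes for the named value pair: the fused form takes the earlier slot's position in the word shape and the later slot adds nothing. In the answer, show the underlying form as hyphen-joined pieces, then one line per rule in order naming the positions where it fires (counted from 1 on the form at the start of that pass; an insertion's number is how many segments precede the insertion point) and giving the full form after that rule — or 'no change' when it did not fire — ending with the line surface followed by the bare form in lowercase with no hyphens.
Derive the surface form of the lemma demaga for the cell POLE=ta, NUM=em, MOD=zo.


underlying: in-demaga-zen-o
1. b -> p, d -> t, g -> k, v -> f, z -> s / _ #: no change
2. o -> e, u -> i / F C0 _: fires at position(s) 12: indemagazene
3. 0 -> a / C _ C: inserts after position(s) 2: inademagazene
surface: inademagazene


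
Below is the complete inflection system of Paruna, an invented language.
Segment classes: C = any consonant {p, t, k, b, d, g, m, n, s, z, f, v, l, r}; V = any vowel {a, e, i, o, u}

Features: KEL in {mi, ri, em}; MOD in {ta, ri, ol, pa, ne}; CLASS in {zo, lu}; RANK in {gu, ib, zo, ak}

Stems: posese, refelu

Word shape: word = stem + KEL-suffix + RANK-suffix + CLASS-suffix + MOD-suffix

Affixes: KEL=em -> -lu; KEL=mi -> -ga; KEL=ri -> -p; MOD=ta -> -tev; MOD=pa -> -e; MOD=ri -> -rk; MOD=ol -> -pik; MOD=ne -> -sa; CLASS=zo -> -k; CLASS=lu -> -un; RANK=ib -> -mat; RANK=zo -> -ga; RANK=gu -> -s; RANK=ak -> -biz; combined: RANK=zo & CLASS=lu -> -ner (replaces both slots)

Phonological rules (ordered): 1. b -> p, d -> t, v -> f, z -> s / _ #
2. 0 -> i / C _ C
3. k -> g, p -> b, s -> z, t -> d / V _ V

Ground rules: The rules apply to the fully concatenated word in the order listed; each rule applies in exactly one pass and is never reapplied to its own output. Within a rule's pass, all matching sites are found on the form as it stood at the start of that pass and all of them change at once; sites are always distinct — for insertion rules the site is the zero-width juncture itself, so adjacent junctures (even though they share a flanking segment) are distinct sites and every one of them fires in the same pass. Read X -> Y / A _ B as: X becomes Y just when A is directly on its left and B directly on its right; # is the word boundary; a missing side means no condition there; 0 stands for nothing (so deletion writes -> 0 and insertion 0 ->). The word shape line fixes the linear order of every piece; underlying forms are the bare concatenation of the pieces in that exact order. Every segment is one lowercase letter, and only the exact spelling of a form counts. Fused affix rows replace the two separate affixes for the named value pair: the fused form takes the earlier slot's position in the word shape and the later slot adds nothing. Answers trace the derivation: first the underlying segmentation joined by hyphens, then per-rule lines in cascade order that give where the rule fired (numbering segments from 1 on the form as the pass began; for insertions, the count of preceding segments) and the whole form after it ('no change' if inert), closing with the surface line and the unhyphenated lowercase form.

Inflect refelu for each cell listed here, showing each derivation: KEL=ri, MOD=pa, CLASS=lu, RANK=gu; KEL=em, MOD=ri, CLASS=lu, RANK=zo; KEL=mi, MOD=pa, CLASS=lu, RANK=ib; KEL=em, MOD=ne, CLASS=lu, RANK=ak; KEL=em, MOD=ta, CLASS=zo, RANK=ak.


cell KEL=ri, MOD=pa, CLASS=lu, RANK=gu:
underlying: refelu-p-s-un-e
1. b -> p, d -> t, v -> f, z -> s / _ #: no change
2. 0 -> i / C _ C: inserts after position(s) 7: refelupisune
3. k -> g, p -> b, s -> z, t -> d / V _ V: fires at position(s) 7, 9: refelubizune
surface: refelubizune

cell KEL=em, MOD=ri, CLASS=lu, RANK=zo:
underlying: refelu-lu-ner-rk
1. b -> p, d -> t, v -> f, z -> s / _ #: no change
2. 0 -> i / C _ C: inserts after position(s) 11, 12: refeluluneririk
3. k -> g, p -> b, s -> z, t -> d / V _ V: no change
surface: refeluluneririk

cell KEL=mi, MOD=pa, CLASS=lu, RANK=ib:
underlying: refelu-ga-mat-un-e
1. b -> p, d -> t, v -> f, z -> s / _ #: no change
2. 0 -> i / C _ C: no change
3. k -> g, p -> b, s -> z, t -> d / V _ V: fires at position(s) 11: refelugamadune
surface: refelugamadune

cell KEL=em, MOD=ne, CLASS=lu, RANK=ak:
underlying: refelu-lu-biz-un-sa
1. b -> p, d -> t, v -> f, z -> s / _ #: no change
2. 0 -> i / C _ C: inserts after position(s) 13: refelulubizunisa
3. k -> g, p -> b, s -> z, t -> d / V _ V: fires at position(s) 15: refelulubizuniza
surface: refelulubizuniza

cell KEL=em, MOD=ta, CLASS=zo, RANK=ak:
underlying: refelu-lu-biz-k-tev
1. b -> p, d -> t, v -> f, z -> s / _ #: fires at position(s) 15: refelulubizktef
2. 0 -> i / C _ C: inserts after position(s) 11, 12: refelulubizikitef
3. k -> g, p -> b, s -> z, t -> d / V _ V: fires at position(s) 13, 15: refelulubizigidef
surface: refelulubizigidef


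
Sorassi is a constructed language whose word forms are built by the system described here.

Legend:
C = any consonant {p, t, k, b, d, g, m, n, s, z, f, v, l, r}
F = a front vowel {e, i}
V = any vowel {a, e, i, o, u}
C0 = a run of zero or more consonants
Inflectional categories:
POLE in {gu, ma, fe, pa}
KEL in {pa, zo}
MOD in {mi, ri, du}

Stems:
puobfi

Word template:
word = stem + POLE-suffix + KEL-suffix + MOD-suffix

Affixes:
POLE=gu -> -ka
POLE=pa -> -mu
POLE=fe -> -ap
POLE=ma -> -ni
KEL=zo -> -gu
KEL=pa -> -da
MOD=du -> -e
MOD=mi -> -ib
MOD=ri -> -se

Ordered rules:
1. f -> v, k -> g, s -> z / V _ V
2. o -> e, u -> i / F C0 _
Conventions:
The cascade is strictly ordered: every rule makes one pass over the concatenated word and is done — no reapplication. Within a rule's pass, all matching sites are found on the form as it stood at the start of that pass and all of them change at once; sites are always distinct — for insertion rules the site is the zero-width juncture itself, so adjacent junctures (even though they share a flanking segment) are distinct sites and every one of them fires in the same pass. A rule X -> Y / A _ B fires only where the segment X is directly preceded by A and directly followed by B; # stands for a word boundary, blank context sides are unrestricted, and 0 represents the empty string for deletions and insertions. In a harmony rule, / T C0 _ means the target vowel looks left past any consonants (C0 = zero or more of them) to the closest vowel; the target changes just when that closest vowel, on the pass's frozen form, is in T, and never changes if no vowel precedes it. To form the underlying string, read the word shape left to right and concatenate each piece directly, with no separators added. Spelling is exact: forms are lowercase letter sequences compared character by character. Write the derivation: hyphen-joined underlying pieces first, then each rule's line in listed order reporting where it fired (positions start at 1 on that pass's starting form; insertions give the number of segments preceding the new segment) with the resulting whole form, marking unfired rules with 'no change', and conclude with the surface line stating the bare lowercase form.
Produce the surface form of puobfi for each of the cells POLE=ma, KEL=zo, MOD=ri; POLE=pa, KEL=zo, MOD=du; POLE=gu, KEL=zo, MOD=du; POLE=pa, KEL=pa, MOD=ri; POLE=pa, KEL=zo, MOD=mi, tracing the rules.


cell POLE=ma, KEL=zo, MOD=ri:
underlying: puobfi-ni-gu-se
1. f -> v, k -> g, s -> z / V _ V: fires at position(s) 11: puobfiniguze
2. o -> e, u -> i / F C0 _: fires at position(s) 10: puobfinigize
surface: puobfinigize

cell POLE=pa, KEL=zo, MOD=du:
underlying: puobfi-mu-gu-e
1. f -> v, k -> g, s -> z / V _ V: no change
2. o -> e, u -> i / F C0 _: fires at position(s) 8: puobfimigue
surface: puobfimigue

cell POLE=gu, KEL=zo, MOD=du:
underlying: puobfi-ka-gu-e
1. f -> v, k -> g, s -> z / V _ V: fires at position(s) 7: puobfigague
2. o -> e, u -> i / F C0 _: no change
surface: puobfigague

cell POLE=pa, KEL=pa, MOD=ri:
underlying: puobfi-mu-da-se
1. f -> v, k -> g, s -> z / V _ V: fires at position(s) 11: puobfimudaze
2. o -> e, u -> i / F C0 _: fires at position(s) 8: puobfimidaze
surface: puobfimidaze

cell POLE=pa, KEL=zo, MOD=mi:
underlying: puobfi-mu-gu-ib
1. f -> v, k -> g, s -> z / V _ V: no change
2. o -> e, u -> i / F C0 _: fires at position(s) 8: puobfimiguib
surface: puobfimiguib


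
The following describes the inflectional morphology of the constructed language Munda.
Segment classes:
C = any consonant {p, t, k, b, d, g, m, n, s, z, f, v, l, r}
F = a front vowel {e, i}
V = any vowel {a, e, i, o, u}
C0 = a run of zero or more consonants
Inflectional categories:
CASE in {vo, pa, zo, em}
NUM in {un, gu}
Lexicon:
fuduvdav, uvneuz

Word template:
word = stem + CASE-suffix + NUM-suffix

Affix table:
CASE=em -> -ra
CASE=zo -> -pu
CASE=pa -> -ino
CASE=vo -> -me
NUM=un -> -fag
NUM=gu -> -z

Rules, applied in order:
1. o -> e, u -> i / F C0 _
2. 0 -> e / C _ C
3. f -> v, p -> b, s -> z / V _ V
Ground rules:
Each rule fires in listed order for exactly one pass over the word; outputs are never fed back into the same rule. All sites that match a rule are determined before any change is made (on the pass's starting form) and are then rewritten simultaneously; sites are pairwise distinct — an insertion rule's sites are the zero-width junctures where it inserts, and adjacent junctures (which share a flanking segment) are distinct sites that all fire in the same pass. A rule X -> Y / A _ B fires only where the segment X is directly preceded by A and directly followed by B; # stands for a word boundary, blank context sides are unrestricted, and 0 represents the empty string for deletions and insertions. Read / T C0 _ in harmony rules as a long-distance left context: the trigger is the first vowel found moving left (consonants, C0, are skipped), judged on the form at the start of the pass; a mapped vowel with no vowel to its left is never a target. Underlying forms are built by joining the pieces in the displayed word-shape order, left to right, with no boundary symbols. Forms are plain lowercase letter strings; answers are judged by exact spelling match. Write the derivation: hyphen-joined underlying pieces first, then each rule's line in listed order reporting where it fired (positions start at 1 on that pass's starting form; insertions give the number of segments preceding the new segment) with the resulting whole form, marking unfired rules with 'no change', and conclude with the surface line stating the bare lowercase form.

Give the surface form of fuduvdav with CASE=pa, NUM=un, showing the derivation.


underlying: fuduvdav-ino-fag
1. o -> e, u -> i / F C0 _: fires at position(s) 11: fuduvdavinefag
2. 0 -> e / C _ C: inserts after position(s) 5: fuduvedavinefag
3. f -> v, p -> b, s -> z / V _ V: fires at position(s) 13: fuduvedavinevag
surface: fuduvedavinevag


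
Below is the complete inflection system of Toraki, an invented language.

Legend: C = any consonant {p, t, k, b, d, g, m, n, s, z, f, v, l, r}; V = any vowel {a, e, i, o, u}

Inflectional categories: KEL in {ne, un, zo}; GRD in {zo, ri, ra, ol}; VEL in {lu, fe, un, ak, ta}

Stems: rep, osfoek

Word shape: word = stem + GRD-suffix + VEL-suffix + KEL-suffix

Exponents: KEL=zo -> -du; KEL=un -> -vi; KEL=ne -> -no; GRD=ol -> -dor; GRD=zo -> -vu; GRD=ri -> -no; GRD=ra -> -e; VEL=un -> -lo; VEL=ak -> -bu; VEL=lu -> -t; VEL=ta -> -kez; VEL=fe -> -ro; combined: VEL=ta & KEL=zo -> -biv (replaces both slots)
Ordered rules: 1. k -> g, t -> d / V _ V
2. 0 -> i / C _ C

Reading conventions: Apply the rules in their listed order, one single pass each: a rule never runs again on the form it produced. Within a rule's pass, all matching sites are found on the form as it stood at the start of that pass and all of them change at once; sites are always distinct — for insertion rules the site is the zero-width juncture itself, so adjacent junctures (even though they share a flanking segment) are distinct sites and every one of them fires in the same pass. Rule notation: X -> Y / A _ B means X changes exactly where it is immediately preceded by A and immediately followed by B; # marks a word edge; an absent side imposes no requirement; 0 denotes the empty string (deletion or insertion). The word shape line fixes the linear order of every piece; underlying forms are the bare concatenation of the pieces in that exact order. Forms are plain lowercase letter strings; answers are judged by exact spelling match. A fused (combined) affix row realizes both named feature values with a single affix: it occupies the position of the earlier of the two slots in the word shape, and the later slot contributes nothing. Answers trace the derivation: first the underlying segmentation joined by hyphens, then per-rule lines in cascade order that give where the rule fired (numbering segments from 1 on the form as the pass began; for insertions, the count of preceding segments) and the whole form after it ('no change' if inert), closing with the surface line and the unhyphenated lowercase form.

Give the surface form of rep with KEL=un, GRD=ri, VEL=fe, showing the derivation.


underlying: rep-no-ro-vi
1. k -> g, t -> d / V _ V: no change
2. 0 -> i / C _ C: inserts after position(s) 3: repinorovi
surface: repinorovi


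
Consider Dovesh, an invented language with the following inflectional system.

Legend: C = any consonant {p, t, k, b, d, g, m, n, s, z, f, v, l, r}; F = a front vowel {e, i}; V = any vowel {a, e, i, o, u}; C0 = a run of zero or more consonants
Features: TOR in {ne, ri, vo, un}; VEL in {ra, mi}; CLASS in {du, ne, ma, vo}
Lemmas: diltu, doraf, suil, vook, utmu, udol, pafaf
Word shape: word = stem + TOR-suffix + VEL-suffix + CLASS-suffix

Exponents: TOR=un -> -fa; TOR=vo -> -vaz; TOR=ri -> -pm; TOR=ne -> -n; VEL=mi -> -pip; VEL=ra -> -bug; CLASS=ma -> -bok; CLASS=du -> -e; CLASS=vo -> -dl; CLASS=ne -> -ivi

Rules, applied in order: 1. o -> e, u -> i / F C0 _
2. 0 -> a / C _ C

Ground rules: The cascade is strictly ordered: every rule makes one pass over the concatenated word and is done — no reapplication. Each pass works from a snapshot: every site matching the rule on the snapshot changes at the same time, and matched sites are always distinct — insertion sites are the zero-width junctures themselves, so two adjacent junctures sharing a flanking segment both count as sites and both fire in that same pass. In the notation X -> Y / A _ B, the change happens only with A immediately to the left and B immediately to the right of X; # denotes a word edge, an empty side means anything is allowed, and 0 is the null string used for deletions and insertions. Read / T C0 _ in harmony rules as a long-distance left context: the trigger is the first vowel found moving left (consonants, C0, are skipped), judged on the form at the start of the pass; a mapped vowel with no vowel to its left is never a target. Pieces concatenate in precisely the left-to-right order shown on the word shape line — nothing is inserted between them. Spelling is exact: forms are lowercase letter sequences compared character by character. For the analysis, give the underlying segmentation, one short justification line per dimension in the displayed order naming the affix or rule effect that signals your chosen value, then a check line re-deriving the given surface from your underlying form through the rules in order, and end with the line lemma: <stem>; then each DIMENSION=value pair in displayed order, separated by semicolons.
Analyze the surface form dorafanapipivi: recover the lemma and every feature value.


underlying: doraf-n-pip-ivi
TOR=ne - signalled by the affix -n
VEL=mi - signalled by the affix -pip
CLASS=ne - signalled by the affix -ivi
check: dorafnpipivi -> dorafnpipivi -> dorafanapipivi
lemma: doraf; TOR=ne; VEL=mi; CLASS=ne


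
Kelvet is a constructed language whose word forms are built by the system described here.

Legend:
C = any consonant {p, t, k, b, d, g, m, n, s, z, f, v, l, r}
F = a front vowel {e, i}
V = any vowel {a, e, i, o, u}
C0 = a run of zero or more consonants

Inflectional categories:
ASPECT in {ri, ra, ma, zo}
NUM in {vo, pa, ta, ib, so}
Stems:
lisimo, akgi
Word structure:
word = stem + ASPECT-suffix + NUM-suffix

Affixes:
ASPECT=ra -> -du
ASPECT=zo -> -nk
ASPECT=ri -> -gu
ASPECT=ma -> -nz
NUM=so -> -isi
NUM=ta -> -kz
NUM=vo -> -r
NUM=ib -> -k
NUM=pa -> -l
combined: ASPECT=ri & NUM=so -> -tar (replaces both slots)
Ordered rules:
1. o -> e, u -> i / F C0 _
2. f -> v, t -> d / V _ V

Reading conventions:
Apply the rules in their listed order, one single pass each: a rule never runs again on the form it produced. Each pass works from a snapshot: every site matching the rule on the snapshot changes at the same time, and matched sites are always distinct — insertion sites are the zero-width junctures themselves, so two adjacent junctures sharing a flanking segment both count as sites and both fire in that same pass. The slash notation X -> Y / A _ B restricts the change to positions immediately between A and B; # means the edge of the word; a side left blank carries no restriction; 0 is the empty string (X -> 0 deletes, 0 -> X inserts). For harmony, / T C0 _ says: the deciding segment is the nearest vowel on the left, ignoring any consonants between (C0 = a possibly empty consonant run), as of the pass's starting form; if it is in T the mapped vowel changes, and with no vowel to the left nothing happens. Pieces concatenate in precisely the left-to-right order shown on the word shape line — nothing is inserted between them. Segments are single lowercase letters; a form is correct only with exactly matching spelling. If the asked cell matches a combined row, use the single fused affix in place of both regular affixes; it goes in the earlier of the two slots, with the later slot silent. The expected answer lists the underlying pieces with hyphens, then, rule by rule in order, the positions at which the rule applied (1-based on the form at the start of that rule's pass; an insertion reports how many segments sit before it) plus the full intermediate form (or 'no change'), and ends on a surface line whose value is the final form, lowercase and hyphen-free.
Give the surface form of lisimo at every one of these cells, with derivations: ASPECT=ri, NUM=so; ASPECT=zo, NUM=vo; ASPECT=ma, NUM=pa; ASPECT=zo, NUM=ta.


cell ASPECT=ri, NUM=so:
underlying: lisimo-tar
1. o -> e, u -> i / F C0 _: fires at position(s) 6: lisimetar
2. f -> v, t -> d / V _ V: fires at position(s) 7: lisimedar
surface: lisimedar

cell ASPECT=zo, NUM=vo:
underlying: lisimo-nk-r
1. o -> e, u -> i / F C0 _: fires at position(s) 6: lisimenkr
2. f -> v, t -> d / V _ V: no change
surface: lisimenkr

cell ASPECT=ma, NUM=pa:
underlying: lisimo-nz-l
1. o -> e, u -> i / F C0 _: fires at position(s) 6: lisimenzl
2. f -> v, t -> d / V _ V: no change
surface: lisimenzl

cell ASPECT=zo, NUM=ta:
underlying: lisimo-nk-kz
1. o -> e, u -> i / F C0 _: fires at position(s) 6: lisimenkkz
2. f -> v, t -> d / V _ V: no change
surface: lisimenkkz


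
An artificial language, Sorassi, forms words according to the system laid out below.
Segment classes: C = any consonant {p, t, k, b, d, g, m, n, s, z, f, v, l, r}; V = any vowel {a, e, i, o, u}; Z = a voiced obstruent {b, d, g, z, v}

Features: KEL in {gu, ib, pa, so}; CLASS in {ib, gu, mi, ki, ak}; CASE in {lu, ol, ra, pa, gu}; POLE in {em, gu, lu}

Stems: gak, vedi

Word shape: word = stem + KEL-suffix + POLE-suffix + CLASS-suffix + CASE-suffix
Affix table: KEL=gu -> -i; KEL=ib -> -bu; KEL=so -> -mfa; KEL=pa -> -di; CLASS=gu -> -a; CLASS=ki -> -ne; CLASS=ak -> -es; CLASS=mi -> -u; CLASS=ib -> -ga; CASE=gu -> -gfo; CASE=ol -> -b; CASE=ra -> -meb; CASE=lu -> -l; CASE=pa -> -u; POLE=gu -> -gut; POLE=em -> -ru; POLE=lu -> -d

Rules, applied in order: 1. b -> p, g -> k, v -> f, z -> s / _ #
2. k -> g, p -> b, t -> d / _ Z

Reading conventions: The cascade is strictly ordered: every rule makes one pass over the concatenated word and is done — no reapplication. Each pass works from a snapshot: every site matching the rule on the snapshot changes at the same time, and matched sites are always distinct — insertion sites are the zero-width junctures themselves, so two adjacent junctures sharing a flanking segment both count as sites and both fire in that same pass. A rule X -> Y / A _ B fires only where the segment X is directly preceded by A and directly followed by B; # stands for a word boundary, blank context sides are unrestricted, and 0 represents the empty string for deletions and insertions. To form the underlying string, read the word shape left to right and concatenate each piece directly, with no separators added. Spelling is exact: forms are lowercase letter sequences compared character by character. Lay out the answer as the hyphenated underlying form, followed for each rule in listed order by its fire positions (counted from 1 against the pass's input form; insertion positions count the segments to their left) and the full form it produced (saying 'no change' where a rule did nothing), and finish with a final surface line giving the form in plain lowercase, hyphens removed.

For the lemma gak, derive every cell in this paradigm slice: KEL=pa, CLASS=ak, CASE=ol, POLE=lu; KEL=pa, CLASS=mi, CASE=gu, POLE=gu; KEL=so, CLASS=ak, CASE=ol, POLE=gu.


cell KEL=pa, CLASS=ak, CASE=ol, POLE=lu:
underlying: gak-di-d-es-b
1. b -> p, g -> k, v -> f, z -> s / _ #: fires at position(s) 9: gakdidesp
2. k -> g, p -> b, t -> d / _ Z: fires at position(s) 3: gagdidesp
surface: gagdidesp

cell KEL=pa, CLASS=mi, CASE=gu, POLE=gu:
underlying: gak-di-gut-u-gfo
1. b -> p, g -> k, v -> f, z -> s / _ #: no change
2. k -> g, p -> b, t -> d / _ Z: fires at position(s) 3: gagdigutugfo
surface: gagdigutugfo

cell KEL=so, CLASS=ak, CASE=ol, POLE=gu:
underlying: gak-mfa-gut-es-b
1. b -> p, g -> k, v -> f, z -> s / _ #: fires at position(s) 12: gakmfagutesp
2. k -> g, p -> b, t -> d / _ Z: no change
surface: gakmfagutesp


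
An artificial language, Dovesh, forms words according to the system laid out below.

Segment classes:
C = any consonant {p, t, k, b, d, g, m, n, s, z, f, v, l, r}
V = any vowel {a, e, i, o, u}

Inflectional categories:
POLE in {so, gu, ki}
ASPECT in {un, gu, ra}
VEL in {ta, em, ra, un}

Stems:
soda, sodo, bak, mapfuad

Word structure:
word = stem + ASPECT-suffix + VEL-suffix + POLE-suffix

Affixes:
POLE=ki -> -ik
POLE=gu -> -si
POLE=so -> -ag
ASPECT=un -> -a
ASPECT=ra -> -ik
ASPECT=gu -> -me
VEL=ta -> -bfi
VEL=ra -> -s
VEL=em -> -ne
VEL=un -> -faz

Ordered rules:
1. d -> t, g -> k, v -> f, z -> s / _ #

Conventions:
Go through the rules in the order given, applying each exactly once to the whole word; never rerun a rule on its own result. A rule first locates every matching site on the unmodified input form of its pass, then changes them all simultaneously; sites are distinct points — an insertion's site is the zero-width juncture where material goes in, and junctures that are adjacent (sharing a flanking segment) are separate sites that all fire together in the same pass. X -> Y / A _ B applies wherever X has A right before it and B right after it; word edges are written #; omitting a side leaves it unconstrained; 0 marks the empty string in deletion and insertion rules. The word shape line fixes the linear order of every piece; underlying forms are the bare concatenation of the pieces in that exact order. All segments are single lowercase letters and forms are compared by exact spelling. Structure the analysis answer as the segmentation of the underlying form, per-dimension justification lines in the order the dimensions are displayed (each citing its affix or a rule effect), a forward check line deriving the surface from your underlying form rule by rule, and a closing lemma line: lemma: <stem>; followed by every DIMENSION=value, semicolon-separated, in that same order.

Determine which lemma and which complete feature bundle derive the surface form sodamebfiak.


underlying: soda-me-bfi-ag
POLE=so - signalled by the affix -ag
ASPECT=gu - signalled by the affix -me
VEL=ta - signalled by the affix -bfi
check: sodamebfiag -> sodamebfiak
lemma: soda; POLE=so; ASPECT=gu; VEL=ta


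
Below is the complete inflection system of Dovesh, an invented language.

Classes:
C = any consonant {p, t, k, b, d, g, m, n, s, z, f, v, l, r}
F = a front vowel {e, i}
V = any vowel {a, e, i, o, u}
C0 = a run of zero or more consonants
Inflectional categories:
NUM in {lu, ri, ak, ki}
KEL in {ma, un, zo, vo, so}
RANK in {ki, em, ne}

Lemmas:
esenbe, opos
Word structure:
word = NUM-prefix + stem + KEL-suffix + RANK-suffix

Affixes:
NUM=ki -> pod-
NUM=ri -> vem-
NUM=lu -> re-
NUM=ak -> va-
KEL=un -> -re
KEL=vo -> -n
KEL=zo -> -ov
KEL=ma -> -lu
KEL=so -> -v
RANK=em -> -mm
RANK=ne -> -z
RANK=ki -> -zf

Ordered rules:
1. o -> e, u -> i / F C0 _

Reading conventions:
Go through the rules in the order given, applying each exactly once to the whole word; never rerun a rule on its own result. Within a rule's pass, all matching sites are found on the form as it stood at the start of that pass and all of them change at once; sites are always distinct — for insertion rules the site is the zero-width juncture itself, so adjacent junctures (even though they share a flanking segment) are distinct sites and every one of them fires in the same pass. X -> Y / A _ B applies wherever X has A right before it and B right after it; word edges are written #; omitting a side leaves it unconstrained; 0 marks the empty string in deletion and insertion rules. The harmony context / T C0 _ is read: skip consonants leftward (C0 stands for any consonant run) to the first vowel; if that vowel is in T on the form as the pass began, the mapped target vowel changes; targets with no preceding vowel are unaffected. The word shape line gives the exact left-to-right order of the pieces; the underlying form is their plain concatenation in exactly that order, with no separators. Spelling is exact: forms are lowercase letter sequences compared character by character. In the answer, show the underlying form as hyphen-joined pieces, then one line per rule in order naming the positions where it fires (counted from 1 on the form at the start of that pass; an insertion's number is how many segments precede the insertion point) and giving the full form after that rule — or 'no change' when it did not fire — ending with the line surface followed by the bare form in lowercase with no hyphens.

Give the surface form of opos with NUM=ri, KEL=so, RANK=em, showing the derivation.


underlying: vem-opos-v-mm
1. o -> e, u -> i / F C0 _: fires at position(s) 4: vemeposvmm
surface: vemeposvmm


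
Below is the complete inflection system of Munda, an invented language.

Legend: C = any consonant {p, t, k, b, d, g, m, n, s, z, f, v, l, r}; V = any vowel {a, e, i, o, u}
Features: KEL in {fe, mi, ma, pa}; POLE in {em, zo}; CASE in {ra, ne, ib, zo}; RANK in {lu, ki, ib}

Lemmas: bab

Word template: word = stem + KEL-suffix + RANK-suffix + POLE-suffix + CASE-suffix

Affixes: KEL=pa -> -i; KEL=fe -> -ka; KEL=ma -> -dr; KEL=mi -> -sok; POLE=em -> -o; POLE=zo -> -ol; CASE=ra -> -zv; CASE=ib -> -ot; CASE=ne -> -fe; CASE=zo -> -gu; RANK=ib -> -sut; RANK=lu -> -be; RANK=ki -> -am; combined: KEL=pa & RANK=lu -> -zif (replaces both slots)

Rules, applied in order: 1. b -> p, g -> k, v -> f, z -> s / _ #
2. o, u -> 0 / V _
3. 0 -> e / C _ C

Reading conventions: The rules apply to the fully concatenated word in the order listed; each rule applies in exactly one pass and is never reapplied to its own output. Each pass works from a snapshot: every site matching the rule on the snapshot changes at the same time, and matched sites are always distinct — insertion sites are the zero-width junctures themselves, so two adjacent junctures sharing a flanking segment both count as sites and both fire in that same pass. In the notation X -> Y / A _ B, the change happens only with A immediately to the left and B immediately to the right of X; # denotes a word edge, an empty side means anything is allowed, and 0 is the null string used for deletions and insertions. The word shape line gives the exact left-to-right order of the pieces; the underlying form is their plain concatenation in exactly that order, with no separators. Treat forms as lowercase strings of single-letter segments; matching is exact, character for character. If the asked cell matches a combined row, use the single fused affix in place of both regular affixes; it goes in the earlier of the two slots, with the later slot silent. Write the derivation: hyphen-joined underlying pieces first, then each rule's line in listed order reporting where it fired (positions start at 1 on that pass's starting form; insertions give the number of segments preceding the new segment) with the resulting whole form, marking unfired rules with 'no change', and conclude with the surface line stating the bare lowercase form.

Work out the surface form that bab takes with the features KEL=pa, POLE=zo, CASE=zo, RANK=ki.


underlying: bab-i-am-ol-gu
1. b -> p, g -> k, v -> f, z -> s / _ #: no change
2. o, u -> 0 / V _: no change
3. 0 -> e / C _ C: inserts after position(s) 8: babiamolegu
surface: babiamolegu


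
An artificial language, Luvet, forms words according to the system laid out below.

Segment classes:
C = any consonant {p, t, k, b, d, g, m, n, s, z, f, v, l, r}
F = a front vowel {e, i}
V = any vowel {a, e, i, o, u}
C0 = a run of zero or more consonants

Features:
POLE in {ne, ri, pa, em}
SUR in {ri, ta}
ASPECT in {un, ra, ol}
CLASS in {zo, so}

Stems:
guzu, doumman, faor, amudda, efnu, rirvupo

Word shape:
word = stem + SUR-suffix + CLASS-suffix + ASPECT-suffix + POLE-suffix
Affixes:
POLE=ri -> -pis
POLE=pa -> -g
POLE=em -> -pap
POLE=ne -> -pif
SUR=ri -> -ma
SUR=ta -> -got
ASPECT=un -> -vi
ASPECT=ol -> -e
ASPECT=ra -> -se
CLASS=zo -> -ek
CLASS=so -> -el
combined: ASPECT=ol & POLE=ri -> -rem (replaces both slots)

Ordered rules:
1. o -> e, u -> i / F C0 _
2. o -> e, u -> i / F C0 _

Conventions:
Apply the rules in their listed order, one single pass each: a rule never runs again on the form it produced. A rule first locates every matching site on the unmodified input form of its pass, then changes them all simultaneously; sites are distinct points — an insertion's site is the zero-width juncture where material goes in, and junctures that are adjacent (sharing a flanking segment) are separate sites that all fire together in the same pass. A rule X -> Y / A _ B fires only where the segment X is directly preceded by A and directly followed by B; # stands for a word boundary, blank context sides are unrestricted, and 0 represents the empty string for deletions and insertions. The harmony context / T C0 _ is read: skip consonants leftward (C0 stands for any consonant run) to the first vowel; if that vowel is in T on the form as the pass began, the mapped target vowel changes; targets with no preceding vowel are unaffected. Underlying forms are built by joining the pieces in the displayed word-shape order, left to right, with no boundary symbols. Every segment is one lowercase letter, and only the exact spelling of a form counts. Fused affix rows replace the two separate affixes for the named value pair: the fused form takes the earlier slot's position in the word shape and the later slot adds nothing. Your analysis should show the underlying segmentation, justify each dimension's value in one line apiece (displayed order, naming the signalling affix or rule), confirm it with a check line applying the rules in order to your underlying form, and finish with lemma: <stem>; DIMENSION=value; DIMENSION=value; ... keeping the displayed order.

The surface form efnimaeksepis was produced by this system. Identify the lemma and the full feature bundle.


underlying: efnu-ma-ek-se-pis
POLE=ri - signalled by the affix -pis
SUR=ri - signalled by the affix -ma
ASPECT=ra - signalled by the affix -se
CLASS=zo - signalled by the affix -ek
check: efnumaeksepis -> efnimaeksepis -> efnimaeksepis
lemma: efnu; POLE=ri; SUR=ri; ASPECT=ra; CLASS=zo


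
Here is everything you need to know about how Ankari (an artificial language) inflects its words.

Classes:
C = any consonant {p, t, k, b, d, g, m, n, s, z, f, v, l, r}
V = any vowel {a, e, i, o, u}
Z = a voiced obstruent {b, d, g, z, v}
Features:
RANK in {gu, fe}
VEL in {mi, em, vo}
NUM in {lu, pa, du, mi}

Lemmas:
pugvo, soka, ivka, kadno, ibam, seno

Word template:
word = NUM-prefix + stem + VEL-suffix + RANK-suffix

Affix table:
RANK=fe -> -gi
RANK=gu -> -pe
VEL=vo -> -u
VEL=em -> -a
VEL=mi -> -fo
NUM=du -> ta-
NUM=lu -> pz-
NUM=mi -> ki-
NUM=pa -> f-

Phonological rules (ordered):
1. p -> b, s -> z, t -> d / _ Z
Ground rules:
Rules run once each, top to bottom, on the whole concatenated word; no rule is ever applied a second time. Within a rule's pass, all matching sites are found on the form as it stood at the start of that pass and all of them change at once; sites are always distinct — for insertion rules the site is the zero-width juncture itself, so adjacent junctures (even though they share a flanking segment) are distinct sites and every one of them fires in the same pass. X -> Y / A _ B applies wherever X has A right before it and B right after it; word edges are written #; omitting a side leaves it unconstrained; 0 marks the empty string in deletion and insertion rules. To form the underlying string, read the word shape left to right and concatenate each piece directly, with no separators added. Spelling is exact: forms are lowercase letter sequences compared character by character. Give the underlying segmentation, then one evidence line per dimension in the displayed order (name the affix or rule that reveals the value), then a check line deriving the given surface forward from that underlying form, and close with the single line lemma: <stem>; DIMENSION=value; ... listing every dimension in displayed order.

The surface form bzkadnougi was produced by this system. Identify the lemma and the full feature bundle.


underlying: pz-kadno-u-gi
RANK=fe - signalled by the affix -gi
VEL=vo - signalled by the affix -u
NUM=lu - signalled by the affix pz-
check: pzkadnougi -> bzkadnougi
lemma: kadno; RANK=fe; VEL=vo; NUM=lu


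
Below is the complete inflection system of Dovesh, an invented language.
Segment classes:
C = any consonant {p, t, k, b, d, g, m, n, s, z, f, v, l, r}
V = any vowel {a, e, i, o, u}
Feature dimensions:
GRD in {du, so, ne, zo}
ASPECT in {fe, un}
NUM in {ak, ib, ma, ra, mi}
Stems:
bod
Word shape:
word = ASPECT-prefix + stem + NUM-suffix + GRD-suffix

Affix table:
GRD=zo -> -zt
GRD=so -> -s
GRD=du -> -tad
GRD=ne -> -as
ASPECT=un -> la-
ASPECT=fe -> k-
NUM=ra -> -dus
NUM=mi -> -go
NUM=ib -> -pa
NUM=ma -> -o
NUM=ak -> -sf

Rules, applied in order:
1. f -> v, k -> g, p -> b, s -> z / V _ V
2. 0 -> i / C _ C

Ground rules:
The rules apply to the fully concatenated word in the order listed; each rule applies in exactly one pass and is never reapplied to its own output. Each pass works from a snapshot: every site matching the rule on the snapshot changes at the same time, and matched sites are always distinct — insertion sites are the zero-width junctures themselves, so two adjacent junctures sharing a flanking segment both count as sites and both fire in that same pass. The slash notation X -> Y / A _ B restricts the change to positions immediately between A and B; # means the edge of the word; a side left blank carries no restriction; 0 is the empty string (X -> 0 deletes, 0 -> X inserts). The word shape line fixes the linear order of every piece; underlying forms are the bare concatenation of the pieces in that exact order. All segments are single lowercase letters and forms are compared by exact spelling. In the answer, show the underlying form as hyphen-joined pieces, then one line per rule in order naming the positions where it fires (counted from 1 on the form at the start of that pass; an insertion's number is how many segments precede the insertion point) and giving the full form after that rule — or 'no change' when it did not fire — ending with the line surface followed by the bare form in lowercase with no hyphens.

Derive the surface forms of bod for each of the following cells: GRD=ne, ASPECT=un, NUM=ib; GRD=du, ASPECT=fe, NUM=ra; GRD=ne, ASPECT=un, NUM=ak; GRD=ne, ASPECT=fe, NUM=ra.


cell GRD=ne, ASPECT=un, NUM=ib:
underlying: la-bod-pa-as
1. f -> v, k -> g, p -> b, s -> z / V _ V: no change
2. 0 -> i / C _ C: inserts after position(s) 5: labodipaas
surface: labodipaas

cell GRD=du, ASPECT=fe, NUM=ra:
underlying: k-bod-dus-tad
1. f -> v, k -> g, p -> b, s -> z / V _ V: no change
2. 0 -> i / C _ C: inserts after position(s) 1, 4, 7: kibodidusitad
surface: kibodidusitad

cell GRD=ne, ASPECT=un, NUM=ak:
underlying: la-bod-sf-as
1. f -> v, k -> g, p -> b, s -> z / V _ V: no change
2. 0 -> i / C _ C: inserts after position(s) 5, 6: labodisifas
surface: labodisifas

cell GRD=ne, ASPECT=fe, NUM=ra:
underlying: k-bod-dus-as
1. f -> v, k -> g, p -> b, s -> z / V _ V: fires at position(s) 7: kbodduzas
2. 0 -> i / C _ C: inserts after position(s) 1, 4: kibodiduzas
surface: kibodiduzas
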